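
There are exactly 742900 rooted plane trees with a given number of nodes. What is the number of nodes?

14

Rooted ordered trees on m nodes are counted by C_{m−1}, and C_13 = 742900.
So the index is 13, and the number of nodes is 13 + 1 = 14.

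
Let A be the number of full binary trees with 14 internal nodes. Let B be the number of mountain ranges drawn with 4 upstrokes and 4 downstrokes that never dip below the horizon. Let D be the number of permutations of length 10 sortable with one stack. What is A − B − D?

The number of full binary trees on 14 internal nodes is the Catalan number C_14. So A = C_14 = 2674440.
Paths of 4 up- and 4 down-steps that never dip below the axis are Dyck paths; their count is C_4. So B = C_4 = 14.
By Knuth's characterisation, the stack-sortable permutations of length 10 are the 231-avoiders, numbering C_10. So D = C_10 = 16796.
A − B − D = 2674440 − 14 − 16796 = 2657630.

2657630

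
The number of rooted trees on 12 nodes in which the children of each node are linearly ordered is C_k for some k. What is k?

11

A rooted plane tree on 12 nodes has 11 edges, and such trees are counted by C_11.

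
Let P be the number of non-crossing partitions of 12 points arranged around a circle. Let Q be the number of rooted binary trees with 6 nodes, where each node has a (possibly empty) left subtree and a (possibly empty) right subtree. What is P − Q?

207880

The non-crossing partitions of [12] form a lattice of size C_12. So P = C_12 = 208012.
Rooted binary trees with 6 nodes (each child slot possibly empty) number C_6. So Q = C_6 = 132.
P − Q = 208012 − 132 = 207880.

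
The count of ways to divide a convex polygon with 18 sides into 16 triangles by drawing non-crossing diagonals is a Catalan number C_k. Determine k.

The number of triangulations of an 18-gon is the Catalan number C_16 (index = sides − 2).

16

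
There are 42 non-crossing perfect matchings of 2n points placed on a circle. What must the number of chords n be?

5

Non-crossing pairings of 2n points on a circle are counted by C_n. Since C_5 = 42, the index is 5.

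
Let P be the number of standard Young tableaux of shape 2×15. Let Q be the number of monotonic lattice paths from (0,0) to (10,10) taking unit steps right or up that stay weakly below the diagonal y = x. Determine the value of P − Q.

By the hook-length formula (or a Dyck-path bijection), SYT of shape 2×15 number C_15. So P = C_15 = 9694845.
Sub-diagonal monotone paths from (0,0) to (10,10) biject with Dyck paths of semilength 10, giving C_10. So Q = C_10 = 16796.
P − Q = 9694845 − 16796 = 9678049.

9678049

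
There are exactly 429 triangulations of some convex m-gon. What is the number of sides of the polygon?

9

Triangulations of a convex m-gon are counted by C_{m−2}. Since C_7 = 429, the index is 7.
So m − 2 = 7, giving m = 9 sides.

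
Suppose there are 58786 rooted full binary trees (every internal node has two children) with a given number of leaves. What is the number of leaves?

Full binary trees with L leaves are counted by C_{L−1}. Since C_11 = 58786, the index is 11.
So the index is 11, and the number of leaves is 11 + 1 = 12.

12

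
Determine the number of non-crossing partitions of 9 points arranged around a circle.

4862

Non-crossing partitions of an n-element set are counted by C_n; here n = 9.
C_9 = C(18,9)/10 = 48620/10 = 4862.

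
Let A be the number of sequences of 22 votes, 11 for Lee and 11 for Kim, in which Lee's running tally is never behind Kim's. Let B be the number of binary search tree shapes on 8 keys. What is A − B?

Reading a vote for the leader as '(' and for the other as ')' turns such a sequence into a balanced string of 11 pairs, so the count is C_11. So A = C_11 = 58786.
There are C_n binary search tree shapes on n keys; with n = 8 that is C_8. So B = C_8 = 1430.
A − B = 58786 − 1430 = 57356.

57356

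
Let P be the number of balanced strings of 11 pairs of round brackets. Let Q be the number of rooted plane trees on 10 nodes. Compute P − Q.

53924

A balanced arrangement of 11 bracket pairs is a Dyck word of semilength 11, so the count is C_11. So P = C_11 = 58786.
A rooted plane tree on 10 nodes has 9 edges, and such trees are counted by C_9. So Q = C_9 = 4862.
P − Q = 58786 − 4862 = 53924.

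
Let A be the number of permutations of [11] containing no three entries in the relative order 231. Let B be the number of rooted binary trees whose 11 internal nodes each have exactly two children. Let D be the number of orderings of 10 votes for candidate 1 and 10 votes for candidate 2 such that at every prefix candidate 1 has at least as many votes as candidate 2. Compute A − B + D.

16796

Permutations of [n] avoiding any single length-3 pattern are counted by C_n; here n = 11. So A = C_11 = 58786.
The number of full binary trees on 11 internal nodes is the Catalan number C_11. So B = C_11 = 58786.
Ballot sequences with n votes each where one side never trails are Dyck words, counted by C_n; here n = 10. So D = C_10 = 16796.
A − B + D = 58786 − 58786 + 16796 = 16796.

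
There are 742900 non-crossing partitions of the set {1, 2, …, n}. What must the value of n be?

Non-crossing partitions of [n] are counted by C_n; 742900 = C_13.

13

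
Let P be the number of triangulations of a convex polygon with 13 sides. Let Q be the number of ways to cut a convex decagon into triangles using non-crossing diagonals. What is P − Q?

57356

Triangulations of a convex m-gon are counted by C_{m−2}; with m = 13 this is C_11. So P = C_11 = 58786.
Triangulations of a convex m-gon are counted by C_{m−2}; with m = 10 this is C_8. So Q = C_8 = 1430.
P − Q = 58786 − 1430 = 57356.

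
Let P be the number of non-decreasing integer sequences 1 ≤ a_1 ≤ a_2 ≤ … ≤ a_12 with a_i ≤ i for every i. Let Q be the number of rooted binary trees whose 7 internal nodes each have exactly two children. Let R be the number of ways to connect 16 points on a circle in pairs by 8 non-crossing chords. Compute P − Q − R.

Weakly increasing sequences with a_i ≤ i biject with Dyck paths of semilength 12, so there are C_12. So P = C_12 = 208012.
The number of full binary trees on 7 internal nodes is the Catalan number C_7. So Q = C_7 = 429.
Pairing 16 circle points by 8 non-crossing chords gives C_8 matchings. So R = C_8 = 1430.
P − Q − R = 208012 − 429 − 1430 = 206153.

206153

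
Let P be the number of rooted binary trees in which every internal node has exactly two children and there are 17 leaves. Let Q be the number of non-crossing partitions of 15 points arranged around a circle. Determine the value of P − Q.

25662825

A full binary tree with L leaves has L−1 internal nodes and is counted by C_{L−1}; L = 17 gives C_16. So P = C_16 = 35357670.
Non-crossing partitions of an n-element set are counted by C_n; here n = 15. So Q = C_15 = 9694845.
P − Q = 35357670 − 9694845 = 25662825.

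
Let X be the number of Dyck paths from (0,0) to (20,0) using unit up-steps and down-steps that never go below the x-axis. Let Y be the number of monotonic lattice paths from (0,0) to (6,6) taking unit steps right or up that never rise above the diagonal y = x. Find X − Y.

A Dyck path with 10 up-steps and 10 down-steps has semilength 10, so there are C_10 of them. So X = C_10 = 16796.
Monotone paths in an n×n grid that stay weakly below the diagonal are counted by C_n; here n = 6. So Y = C_6 = 132.
X − Y = 16796 − 132 = 16664.

16664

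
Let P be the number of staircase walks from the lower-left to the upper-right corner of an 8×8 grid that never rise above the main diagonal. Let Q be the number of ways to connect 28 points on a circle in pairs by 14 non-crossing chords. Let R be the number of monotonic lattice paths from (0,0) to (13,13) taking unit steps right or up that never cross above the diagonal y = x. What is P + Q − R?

Sub-diagonal monotone paths from (0,0) to (8,8) biject with Dyck paths of semilength 8, giving C_8. So P = C_8 = 1430.
Pairing 28 circle points by 14 non-crossing chords gives C_14 matchings. So Q = C_14 = 2674440.
Monotone paths in an n×n grid that stay weakly below the diagonal are counted by C_n; here n = 13. So R = C_13 = 742900.
P + Q − R = 1430 + 2674440 − 742900 = 1932970.

1932970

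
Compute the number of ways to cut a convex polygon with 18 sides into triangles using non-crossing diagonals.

Triangulations of a convex m-gon are counted by C_{m−2}; with m = 18 this is C_16.
C_16 = 35357670.

35357670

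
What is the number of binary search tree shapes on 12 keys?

Rooted binary trees with 12 nodes (each child slot possibly empty) number C_12.
C_12 = C(24,12)/13 = 2704156/13 = 208012.

208012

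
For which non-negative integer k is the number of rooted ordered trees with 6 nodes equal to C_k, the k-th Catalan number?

5

Rooted ordered (plane) trees on m nodes have m−1 edges and are counted by C_{m−1}; m = 6 gives C_5.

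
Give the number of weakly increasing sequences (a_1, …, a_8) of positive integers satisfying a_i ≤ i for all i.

Such sub-staircase sequences of length n are counted by C_n; here n = 8.
C_8 = C(16,8)/9 = 12870/9 = 1430.

1430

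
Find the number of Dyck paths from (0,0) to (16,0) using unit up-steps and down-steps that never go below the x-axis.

1430

Dyck paths of semilength n (length 2n) are counted by C_n; here n = 8.
C_8 = C(16,8)/9 = 12870/9 = 1430.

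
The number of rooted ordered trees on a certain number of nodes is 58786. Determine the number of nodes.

12

Rooted ordered trees on m nodes are counted by C_{m−1}. Since C_11 = 58786, the index is 11.
So the index is 11, and the number of nodes is 11 + 1 = 12.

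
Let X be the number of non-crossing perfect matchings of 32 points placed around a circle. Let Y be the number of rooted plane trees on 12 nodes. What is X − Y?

Pairing 32 circle points by 16 non-crossing chords gives C_16 matchings. So X = C_16 = 35357670.
Rooted ordered (plane) trees on m nodes have m−1 edges and are counted by C_{m−1}; m = 12 gives C_11. So Y = C_11 = 58786.
X − Y = 35357670 − 58786 = 35298884.

35298884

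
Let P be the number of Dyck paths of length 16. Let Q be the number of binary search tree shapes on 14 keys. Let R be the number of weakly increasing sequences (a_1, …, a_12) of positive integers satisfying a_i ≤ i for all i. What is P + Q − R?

2467858

A Dyck path with 8 up-steps and 8 down-steps has semilength 8, so there are C_8 of them. So P = C_8 = 1430.
Rooted binary trees with 14 nodes (each child slot possibly empty) number C_14. So Q = C_14 = 2674440.
Such sub-staircase sequences of length n are counted by C_n; here n = 12. So R = C_12 = 208012.
P + Q − R = 1430 + 2674440 − 208012 = 2467858.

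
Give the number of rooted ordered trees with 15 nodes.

Rooted ordered (plane) trees on m nodes have m−1 edges and are counted by C_{m−1}; m = 15 gives C_14.
C_14 = C(28,14)/15 = 40116600/15 = 2674440.

2674440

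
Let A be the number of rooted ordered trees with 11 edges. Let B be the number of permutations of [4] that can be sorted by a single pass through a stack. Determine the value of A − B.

A rooted plane tree with 11 edges has 12 nodes, and the count is C_11. So A = C_11 = 58786.
Stack-sortable permutations are exactly the 231-avoiding ones, counted by C_n; here n = 4. So B = C_4 = 14.
A − B = 58786 − 14 = 58772.

58772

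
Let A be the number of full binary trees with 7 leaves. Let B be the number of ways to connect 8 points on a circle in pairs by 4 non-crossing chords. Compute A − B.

118

A full binary tree with L leaves has L−1 internal nodes and is counted by C_{L−1}; L = 7 gives C_6. So A = C_6 = 132.
Non-crossing perfect matchings of 2n points on a circle are counted by C_n; with 8 points, n = 4. So B = C_4 = 14.
A − B = 132 − 14 = 118.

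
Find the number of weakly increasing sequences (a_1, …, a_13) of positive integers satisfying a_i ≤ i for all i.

742900

Weakly increasing sequences with a_i ≤ i biject with Dyck paths of semilength 13, so there are C_13.
C_13 = C(26,13)/14 = 10400600/14 = 742900.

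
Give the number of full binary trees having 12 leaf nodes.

Full binary trees with 12 leaves have 12−1 = 11 internal nodes, so there are C_11 of them.
C_11 = C(22,11)/12 = 705432/12 = 58786.

58786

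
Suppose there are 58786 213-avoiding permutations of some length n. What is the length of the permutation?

Permutations of [n] avoiding a fixed length-3 pattern are counted by C_n, and C_11 = 58786.

11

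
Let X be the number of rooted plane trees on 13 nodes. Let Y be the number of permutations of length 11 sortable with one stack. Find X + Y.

A rooted plane tree on 13 nodes has 12 edges, and such trees are counted by C_12. So X = C_12 = 208012.
By Knuth's characterisation, the stack-sortable permutations of length 11 are the 231-avoiders, numbering C_11. So Y = C_11 = 58786.
X + Y = 208012 + 58786 = 266798.

266798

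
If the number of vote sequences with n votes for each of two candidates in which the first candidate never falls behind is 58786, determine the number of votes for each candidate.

11

Such ballot sequences with n votes each are counted by C_n, and C_11 = 58786.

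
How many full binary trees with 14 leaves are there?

742900

Full binary trees with 14 leaves have 14−1 = 13 internal nodes, so there are C_13 of them.
C_13 = C_12 · 2(2·12+1)/(12+2) = 208012 · 50/14 = 742900.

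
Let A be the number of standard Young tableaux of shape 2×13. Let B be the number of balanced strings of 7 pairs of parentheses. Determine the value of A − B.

By the hook-length formula (or a Dyck-path bijection), SYT of shape 2×13 number C_13. So A = C_13 = 742900.
A balanced arrangement of 7 bracket pairs is a Dyck word of semilength 7, so the count is C_7. So B = C_7 = 429.
A − B = 742900 − 429 = 742471.

742471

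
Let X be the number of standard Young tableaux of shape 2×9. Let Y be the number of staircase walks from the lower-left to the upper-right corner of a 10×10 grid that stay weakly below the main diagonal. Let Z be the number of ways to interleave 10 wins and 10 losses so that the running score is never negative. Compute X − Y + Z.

4862

Standard Young tableaux of shape 2×n are counted by C_n; here n = 9. So X = C_9 = 4862.
Monotone paths in an n×n grid that stay weakly below the diagonal are counted by C_n; here n = 10. So Y = C_10 = 16796.
Reading a vote for the leader as '(' and for the other as ')' turns such a sequence into a balanced string of 10 pairs, so the count is C_10. So Z = C_10 = 16796.
X − Y + Z = 4862 − 16796 + 16796 = 4862.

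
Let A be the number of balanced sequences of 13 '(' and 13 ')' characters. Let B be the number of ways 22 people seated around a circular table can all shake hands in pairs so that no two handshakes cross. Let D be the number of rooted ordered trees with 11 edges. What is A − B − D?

A balanced arrangement of 13 bracket pairs is a Dyck word of semilength 13, so the count is C_13. So A = C_13 = 742900.
Non-crossing handshake pairings of 2n people are counted by C_n; 22 people gives n = 11. So B = C_11 = 58786.
Rooted ordered trees with n edges are counted by C_n; here n = 11. So D = C_11 = 58786.
A − B − D = 742900 − 58786 − 58786 = 625328.

625328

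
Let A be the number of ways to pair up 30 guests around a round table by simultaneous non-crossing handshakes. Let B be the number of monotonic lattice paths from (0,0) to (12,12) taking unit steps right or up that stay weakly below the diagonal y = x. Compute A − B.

Non-crossing handshake pairings of 2n people are counted by C_n; 30 people gives n = 15. So A = C_15 = 9694845.
Monotone paths in an n×n grid that stay weakly below the diagonal are counted by C_n; here n = 12. So B = C_12 = 208012.
A − B = 9694845 − 208012 = 9486833.

9486833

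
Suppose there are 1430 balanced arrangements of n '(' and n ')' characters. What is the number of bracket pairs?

8

Balanced strings of n bracket-pairs are counted by C_n; 1430 = C_8.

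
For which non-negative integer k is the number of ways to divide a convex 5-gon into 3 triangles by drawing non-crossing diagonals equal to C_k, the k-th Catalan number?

3

Triangulations of a convex m-gon are counted by C_{m−2}; with m = 5 this is C_3.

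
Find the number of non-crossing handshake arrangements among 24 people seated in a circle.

208012

With 24 = 2·12 people, non-crossing handshake pairings are non-crossing perfect matchings on a circle, counted by C_12.
C_12 = C(24,12)/13 = 2704156/13 = 208012.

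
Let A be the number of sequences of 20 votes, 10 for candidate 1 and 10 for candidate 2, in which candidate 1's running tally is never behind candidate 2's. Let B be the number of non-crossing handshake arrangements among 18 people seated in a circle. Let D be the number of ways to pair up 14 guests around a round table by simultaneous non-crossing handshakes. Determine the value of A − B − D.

Ballot sequences with n votes each where one side never trails are Dyck words, counted by C_n; here n = 10. So A = C_10 = 16796.
With 18 = 2·9 people, non-crossing handshake pairings are non-crossing perfect matchings on a circle, counted by C_9. So B = C_9 = 4862.
With 14 = 2·7 people, non-crossing handshake pairings are non-crossing perfect matchings on a circle, counted by C_7. So D = C_7 = 429.
A − B − D = 16796 − 4862 − 429 = 11505.

11505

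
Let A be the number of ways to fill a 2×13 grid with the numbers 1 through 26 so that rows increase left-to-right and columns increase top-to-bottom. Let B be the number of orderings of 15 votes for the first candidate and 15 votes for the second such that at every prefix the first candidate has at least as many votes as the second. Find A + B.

By the hook-length formula (or a Dyck-path bijection), SYT of shape 2×13 number C_13. So A = C_13 = 742900.
Ballot sequences with n votes each where one side never trails are Dyck words, counted by C_n; here n = 15. So B = C_15 = 9694845.
A + B = 742900 + 9694845 = 10437745.

10437745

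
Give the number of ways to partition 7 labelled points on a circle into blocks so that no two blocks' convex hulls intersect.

Non-crossing partitions of an n-element set are counted by C_n; here n = 7.
C_7 = C(14,7)/8 = 3432/8 = 429.

429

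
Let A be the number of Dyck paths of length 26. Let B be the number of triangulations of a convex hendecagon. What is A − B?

738038

A Dyck path with 13 up-steps and 13 down-steps has semilength 13, so there are C_13 of them. So A = C_13 = 742900.
Triangulations of a convex m-gon are counted by C_{m−2}; with m = 11 this is C_9. So B = C_9 = 4862.
A − B = 742900 − 4862 = 738038.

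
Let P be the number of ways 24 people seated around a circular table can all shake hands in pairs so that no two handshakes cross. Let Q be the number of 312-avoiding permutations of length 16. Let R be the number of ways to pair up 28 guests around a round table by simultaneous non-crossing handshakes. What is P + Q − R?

Non-crossing handshake pairings of 2n people are counted by C_n; 24 people gives n = 12. So P = C_12 = 208012.
Permutations of [n] avoiding any single length-3 pattern are counted by C_n; here n = 16. So Q = C_16 = 35357670.
With 28 = 2·14 people, non-crossing handshake pairings are non-crossing perfect matchings on a circle, counted by C_14. So R = C_14 = 2674440.
P + Q − R = 208012 + 35357670 − 2674440 = 32891242.

32891242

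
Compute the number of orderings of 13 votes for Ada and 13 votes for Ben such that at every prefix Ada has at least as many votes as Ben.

Ballot sequences with n votes each where one side never trails are Dyck words, counted by C_n; here n = 13.
C_13 = C(26,13)/14 = 10400600/14 = 742900.

742900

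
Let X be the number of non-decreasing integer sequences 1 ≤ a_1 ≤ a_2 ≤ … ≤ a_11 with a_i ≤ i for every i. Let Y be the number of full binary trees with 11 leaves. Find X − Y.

Weakly increasing sequences with a_i ≤ i biject with Dyck paths of semilength 11, so there are C_11. So X = C_11 = 58786.
Full binary trees with 11 leaves have 11−1 = 10 internal nodes, so there are C_10 of them. So Y = C_10 = 16796.
X − Y = 58786 − 16796 = 41990.

41990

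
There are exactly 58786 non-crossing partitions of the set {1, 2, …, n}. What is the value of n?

Non-crossing partitions of [n] are counted by C_n; 58786 = C_11.

11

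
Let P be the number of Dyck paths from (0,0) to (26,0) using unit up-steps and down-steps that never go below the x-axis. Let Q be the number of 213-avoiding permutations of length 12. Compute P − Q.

534888

A Dyck path with 13 up-steps and 13 down-steps has semilength 13, so there are C_13 of them. So P = C_13 = 742900.
Permutations of [n] avoiding any single length-3 pattern are counted by C_n; here n = 12. So Q = C_12 = 208012.
P − Q = 742900 − 208012 = 534888.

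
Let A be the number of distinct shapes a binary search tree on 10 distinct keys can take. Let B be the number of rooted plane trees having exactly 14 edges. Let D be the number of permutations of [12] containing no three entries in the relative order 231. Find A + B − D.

2483224

Binary trees (left/right distinguished) on n nodes are counted by C_n; here n = 10. So A = C_10 = 16796.
A rooted plane tree with 14 edges has 15 nodes, and the count is C_14. So B = C_14 = 2674440.
Permutations of [n] avoiding any single length-3 pattern are counted by C_n; here n = 12. So D = C_12 = 208012.
A + B − D = 16796 + 2674440 − 208012 = 2483224.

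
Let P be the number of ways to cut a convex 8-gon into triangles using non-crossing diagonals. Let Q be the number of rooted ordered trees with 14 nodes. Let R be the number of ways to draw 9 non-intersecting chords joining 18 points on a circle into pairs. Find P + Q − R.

A convex 8-gon is triangulated into 6 triangles, and the number of such triangulations is the Catalan number C_{8−2} = C_6. So P = C_6 = 132.
Rooted ordered (plane) trees on m nodes have m−1 edges and are counted by C_{m−1}; m = 14 gives C_13. So Q = C_13 = 742900.
Non-crossing perfect matchings of 2n points on a circle are counted by C_n; with 18 points, n = 9. So R = C_9 = 4862.
P + Q − R = 132 + 742900 − 4862 = 738170.

738170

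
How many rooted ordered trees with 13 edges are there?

742900

Rooted ordered trees with n edges are counted by C_n; here n = 13.
C_13 = C_12 · 2(2·12+1)/(12+2) = 208012 · 50/14 = 742900.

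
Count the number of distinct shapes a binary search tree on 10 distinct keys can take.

16796

Rooted binary trees with 10 nodes (each child slot possibly empty) number C_10.
C_10 = C(20,10)/11 = 184756/11 = 16796.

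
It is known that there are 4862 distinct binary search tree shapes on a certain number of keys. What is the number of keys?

9

Binary search tree shapes on n keys are counted by C_n; 4862 = C_9.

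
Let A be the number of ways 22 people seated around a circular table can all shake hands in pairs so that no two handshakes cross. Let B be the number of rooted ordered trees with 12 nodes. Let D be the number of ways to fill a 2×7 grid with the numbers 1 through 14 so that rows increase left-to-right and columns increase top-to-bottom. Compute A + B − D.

Non-crossing handshake pairings of 2n people are counted by C_n; 22 people gives n = 11. So A = C_11 = 58786.
Rooted ordered (plane) trees on m nodes have m−1 edges and are counted by C_{m−1}; m = 12 gives C_11. So B = C_11 = 58786.
By the hook-length formula (or a Dyck-path bijection), SYT of shape 2×7 number C_7. So D = C_7 = 429.
A + B − D = 58786 + 58786 − 429 = 117143.

117143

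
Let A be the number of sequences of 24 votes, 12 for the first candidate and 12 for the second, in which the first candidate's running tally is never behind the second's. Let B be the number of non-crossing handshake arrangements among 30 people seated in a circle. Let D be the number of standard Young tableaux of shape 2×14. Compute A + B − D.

7228417

Ballot sequences with n votes each where one side never trails are Dyck words, counted by C_n; here n = 12. So A = C_12 = 208012.
With 30 = 2·15 people, non-crossing handshake pairings are non-crossing perfect matchings on a circle, counted by C_15. So B = C_15 = 9694845.
By the hook-length formula (or a Dyck-path bijection), SYT of shape 2×14 number C_14. So D = C_14 = 2674440.
A + B − D = 208012 + 9694845 − 2674440 = 7228417.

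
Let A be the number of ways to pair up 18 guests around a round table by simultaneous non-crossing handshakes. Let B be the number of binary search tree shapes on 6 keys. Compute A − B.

4730

Non-crossing handshake pairings of 2n people are counted by C_n; 18 people gives n = 9. So A = C_9 = 4862.
Rooted binary trees with 6 nodes (each child slot possibly empty) number C_6. So B = C_6 = 132.
A − B = 4862 − 132 = 4730.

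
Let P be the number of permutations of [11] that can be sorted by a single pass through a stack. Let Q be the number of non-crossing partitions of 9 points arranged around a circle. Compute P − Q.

53924

By Knuth's characterisation, the stack-sortable permutations of length 11 are the 231-avoiders, numbering C_11. So P = C_11 = 58786.
Non-crossing partitions of an n-element set are counted by C_n; here n = 9. So Q = C_9 = 4862.
P − Q = 58786 − 4862 = 53924.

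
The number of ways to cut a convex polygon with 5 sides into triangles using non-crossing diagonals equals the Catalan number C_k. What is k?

3

Triangulations of a convex m-gon are counted by C_{m−2}; with m = 5 this is C_3.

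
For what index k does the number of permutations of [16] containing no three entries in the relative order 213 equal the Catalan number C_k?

16

Permutations of [n] avoiding any single length-3 pattern are counted by C_n; here n = 16.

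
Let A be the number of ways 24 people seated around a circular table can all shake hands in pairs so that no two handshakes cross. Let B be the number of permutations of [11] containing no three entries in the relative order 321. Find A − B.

149226

Non-crossing handshake pairings of 2n people are counted by C_n; 24 people gives n = 12. So A = C_12 = 208012.
For any fixed pattern of length 3, the pattern-avoiding permutations of [11] number C_11. So B = C_11 = 58786.
A − B = 208012 − 58786 = 149226.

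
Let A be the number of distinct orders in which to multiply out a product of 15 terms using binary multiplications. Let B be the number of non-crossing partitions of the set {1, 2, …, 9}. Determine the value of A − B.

Bracketing 15 factors into binary products is counted by C_{15−1} = C_14. So A = C_14 = 2674440.
The non-crossing partitions of [9] form a lattice of size C_9. So B = C_9 = 4862.
A − B = 2674440 − 4862 = 2669578.

2669578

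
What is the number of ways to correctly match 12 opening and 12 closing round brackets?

208012

With 12 pairs the number of balanced bracket strings is the Catalan number C_12.
C_12 = C_11 · 2(2·11+1)/(11+2) = 58786 · 46/13 = 208012.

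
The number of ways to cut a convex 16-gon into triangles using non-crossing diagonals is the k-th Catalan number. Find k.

Triangulations of a convex m-gon are counted by C_{m−2}; with m = 16 this is C_14.

14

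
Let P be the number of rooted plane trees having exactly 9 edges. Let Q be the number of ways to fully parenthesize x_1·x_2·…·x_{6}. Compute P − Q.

4820

A rooted plane tree with 9 edges has 10 nodes, and the count is C_9. So P = C_9 = 4862.
Bracketing 6 factors into binary products is counted by C_{6−1} = C_5. So Q = C_5 = 42.
P − Q = 4862 − 42 = 4820.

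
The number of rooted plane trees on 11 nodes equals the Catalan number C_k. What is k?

A rooted plane tree on 11 nodes has 10 edges, and such trees are counted by C_10.

10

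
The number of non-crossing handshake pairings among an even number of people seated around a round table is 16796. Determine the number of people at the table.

Non-crossing handshake pairings of 2n people are counted by C_n. Since C_10 = 16796, the index is 10.
So n = 10, and there are 2n = 20 people.

20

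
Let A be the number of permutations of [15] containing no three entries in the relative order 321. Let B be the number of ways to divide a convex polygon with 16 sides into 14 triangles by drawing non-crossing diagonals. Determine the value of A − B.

7020405

Permutations of [n] avoiding any single length-3 pattern are counted by C_n; here n = 15. So A = C_15 = 9694845.
A convex 16-gon is triangulated into 14 triangles, and the number of such triangulations is the Catalan number C_{16−2} = C_14. So B = C_14 = 2674440.
A − B = 9694845 − 2674440 = 7020405.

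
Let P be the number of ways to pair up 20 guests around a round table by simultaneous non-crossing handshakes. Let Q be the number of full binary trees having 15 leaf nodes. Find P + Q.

Non-crossing handshake pairings of 2n people are counted by C_n; 20 people gives n = 10. So P = C_10 = 16796.
Full binary trees with 15 leaves have 15−1 = 14 internal nodes, so there are C_14 of them. So Q = C_14 = 2674440.
P + Q = 16796 + 2674440 = 2691236.

2691236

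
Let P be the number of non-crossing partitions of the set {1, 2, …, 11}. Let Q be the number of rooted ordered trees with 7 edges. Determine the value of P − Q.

58357

The non-crossing partitions of [11] form a lattice of size C_11. So P = C_11 = 58786.
Rooted ordered trees with n edges are counted by C_n; here n = 7. So Q = C_7 = 429.
P − Q = 58786 − 429 = 58357.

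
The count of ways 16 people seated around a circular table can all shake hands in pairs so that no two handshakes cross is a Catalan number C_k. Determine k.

Non-crossing handshake pairings of 2n people are counted by C_n; 16 people gives n = 8.

8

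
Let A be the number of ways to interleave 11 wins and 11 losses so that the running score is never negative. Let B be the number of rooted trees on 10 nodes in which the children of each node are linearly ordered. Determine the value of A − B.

53924

Ballot sequences with n votes each where one side never trails are Dyck words, counted by C_n; here n = 11. So A = C_11 = 58786.
A rooted plane tree on 10 nodes has 9 edges, and such trees are counted by C_9. So B = C_9 = 4862.
A − B = 58786 − 4862 = 53924.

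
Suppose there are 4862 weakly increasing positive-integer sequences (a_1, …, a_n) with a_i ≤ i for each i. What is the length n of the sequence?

Such sub-staircase sequences of length n are counted by C_n; 4862 = C_9.

9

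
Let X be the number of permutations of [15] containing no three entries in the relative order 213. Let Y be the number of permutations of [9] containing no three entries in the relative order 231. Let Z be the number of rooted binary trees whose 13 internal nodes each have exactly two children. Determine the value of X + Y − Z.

8956807

For any fixed pattern of length 3, the pattern-avoiding permutations of [15] number C_15. So X = C_15 = 9694845.
For any fixed pattern of length 3, the pattern-avoiding permutations of [9] number C_9. So Y = C_9 = 4862.
Full binary trees with n internal nodes are counted by C_n; here n = 13. So Z = C_13 = 742900.
X + Y − Z = 9694845 + 4862 − 742900 = 8956807.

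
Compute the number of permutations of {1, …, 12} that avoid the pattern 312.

208012

Permutations of [n] avoiding any single length-3 pattern are counted by C_n; here n = 12.
C_12 = C(24,12)/13 = 2704156/13 = 208012.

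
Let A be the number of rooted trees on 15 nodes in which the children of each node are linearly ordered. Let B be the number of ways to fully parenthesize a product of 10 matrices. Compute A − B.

2669578

Rooted ordered (plane) trees on m nodes have m−1 edges and are counted by C_{m−1}; m = 15 gives C_14. So A = C_14 = 2674440.
Bracketing 10 factors into binary products is counted by C_{10−1} = C_9. So B = C_9 = 4862.
A − B = 2674440 − 4862 = 2669578.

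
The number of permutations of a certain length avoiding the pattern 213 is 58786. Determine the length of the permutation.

Permutations of [n] avoiding a fixed length-3 pattern are counted by C_n, and C_11 = 58786.

11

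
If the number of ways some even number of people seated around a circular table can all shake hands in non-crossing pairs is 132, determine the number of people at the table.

12

Non-crossing handshake pairings of 2n people are counted by C_n, and C_6 = 132.
So n = 6, and there are 2n = 12 people.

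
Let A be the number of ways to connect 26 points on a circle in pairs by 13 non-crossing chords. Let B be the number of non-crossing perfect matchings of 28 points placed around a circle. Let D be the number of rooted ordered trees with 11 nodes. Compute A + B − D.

Pairing 26 circle points by 13 non-crossing chords gives C_13 matchings. So A = C_13 = 742900.
Pairing 28 circle points by 14 non-crossing chords gives C_14 matchings. So B = C_14 = 2674440.
Rooted ordered (plane) trees on m nodes have m−1 edges and are counted by C_{m−1}; m = 11 gives C_10. So D = C_10 = 16796.
A + B − D = 742900 + 2674440 − 16796 = 3400544.

3400544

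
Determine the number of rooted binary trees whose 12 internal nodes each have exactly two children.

208012

Full binary trees with n internal nodes are counted by C_n; here n = 12.
C_12 = C(24,12)/13 = 2704156/13 = 208012.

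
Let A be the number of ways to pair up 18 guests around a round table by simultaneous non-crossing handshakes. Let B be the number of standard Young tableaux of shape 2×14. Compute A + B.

2679302

With 18 = 2·9 people, non-crossing handshake pairings are non-crossing perfect matchings on a circle, counted by C_9. So A = C_9 = 4862.
Standard Young tableaux of shape 2×n are counted by C_n; here n = 14. So B = C_14 = 2674440.
A + B = 4862 + 2674440 = 2679302.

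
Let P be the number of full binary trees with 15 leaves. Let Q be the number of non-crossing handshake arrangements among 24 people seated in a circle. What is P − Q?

2466428

A full binary tree with L leaves has L−1 internal nodes and is counted by C_{L−1}; L = 15 gives C_14. So P = C_14 = 2674440.
Non-crossing handshake pairings of 2n people are counted by C_n; 24 people gives n = 12. So Q = C_12 = 208012.
P − Q = 2674440 − 208012 = 2466428.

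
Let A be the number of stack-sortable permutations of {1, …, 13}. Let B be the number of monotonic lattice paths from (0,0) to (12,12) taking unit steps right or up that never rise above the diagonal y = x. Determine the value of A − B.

Stack-sortable permutations are exactly the 231-avoiding ones, counted by C_n; here n = 13. So A = C_13 = 742900.
Monotone paths in an n×n grid that stay weakly below the diagonal are counted by C_n; here n = 12. So B = C_12 = 208012.
A − B = 742900 − 208012 = 534888.

534888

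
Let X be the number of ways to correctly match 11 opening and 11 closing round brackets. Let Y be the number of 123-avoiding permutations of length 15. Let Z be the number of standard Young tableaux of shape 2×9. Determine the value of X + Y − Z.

Balanced strings of n pairs of brackets are counted by C_n; here n = 11. So X = C_11 = 58786.
For any fixed pattern of length 3, the pattern-avoiding permutations of [15] number C_15. So Y = C_15 = 9694845.
Standard Young tableaux of shape 2×n are counted by C_n; here n = 9. So Z = C_9 = 4862.
X + Y − Z = 58786 + 9694845 − 4862 = 9748769.

9748769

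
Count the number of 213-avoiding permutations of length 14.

Permutations of [n] avoiding any single length-3 pattern are counted by C_n; here n = 14.
C_14 = C(28,14)/15 = 40116600/15 = 2674440.

2674440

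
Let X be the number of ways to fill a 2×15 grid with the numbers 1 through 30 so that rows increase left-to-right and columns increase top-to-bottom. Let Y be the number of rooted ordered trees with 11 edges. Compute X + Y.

9753631

By the hook-length formula (or a Dyck-path bijection), SYT of shape 2×15 number C_15. So X = C_15 = 9694845.
A rooted plane tree with 11 edges has 12 nodes, and the count is C_11. So Y = C_11 = 58786.
X + Y = 9694845 + 58786 = 9753631.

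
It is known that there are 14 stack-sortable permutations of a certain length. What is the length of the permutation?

4

Stack-sortable permutations of [n] are counted by C_n, and C_4 = 14.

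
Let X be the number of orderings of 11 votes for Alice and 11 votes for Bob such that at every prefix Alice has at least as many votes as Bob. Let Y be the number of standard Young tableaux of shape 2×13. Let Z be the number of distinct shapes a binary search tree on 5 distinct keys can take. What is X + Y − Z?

801644

Ballot sequences with n votes each where one side never trails are Dyck words, counted by C_n; here n = 11. So X = C_11 = 58786.
Standard Young tableaux of shape 2×n are counted by C_n; here n = 13. So Y = C_13 = 742900.
Rooted binary trees with 5 nodes (each child slot possibly empty) number C_5. So Z = C_5 = 42.
X + Y − Z = 58786 + 742900 − 42 = 801644.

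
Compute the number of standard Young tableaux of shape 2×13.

742900

By the hook-length formula (or a Dyck-path bijection), SYT of shape 2×13 number C_13.
C_13 = C_12 · 2(2·12+1)/(12+2) = 208012 · 50/14 = 742900.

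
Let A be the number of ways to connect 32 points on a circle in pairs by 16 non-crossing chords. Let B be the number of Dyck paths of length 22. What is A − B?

Pairing 32 circle points by 16 non-crossing chords gives C_16 matchings. So A = C_16 = 35357670.
Dyck paths of semilength n (length 2n) are counted by C_n; here n = 11. So B = C_11 = 58786.
A − B = 35357670 − 58786 = 35298884.

35298884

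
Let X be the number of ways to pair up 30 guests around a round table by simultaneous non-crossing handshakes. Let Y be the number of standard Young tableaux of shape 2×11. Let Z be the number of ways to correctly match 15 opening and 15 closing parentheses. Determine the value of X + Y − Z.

Non-crossing handshake pairings of 2n people are counted by C_n; 30 people gives n = 15. So X = C_15 = 9694845.
By the hook-length formula (or a Dyck-path bijection), SYT of shape 2×11 number C_11. So Y = C_11 = 58786.
With 15 pairs the number of balanced bracket strings is the Catalan number C_15. So Z = C_15 = 9694845.
X + Y − Z = 9694845 + 58786 − 9694845 = 58786.

58786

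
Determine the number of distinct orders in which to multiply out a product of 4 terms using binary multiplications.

5

Bracketing 4 factors into binary products is counted by C_{4−1} = C_3.
C_3 = C(6,3)/4 = 20/4 = 5.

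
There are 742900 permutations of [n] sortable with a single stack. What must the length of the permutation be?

13

Stack-sortable permutations of [n] are counted by C_n. Since C_13 = 742900, the index is 13.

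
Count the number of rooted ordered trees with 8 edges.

1430

Rooted ordered trees with n edges are counted by C_n; here n = 8.
C_8 = C_7 · 2(2·7+1)/(7+2) = 429 · 30/9 = 1430.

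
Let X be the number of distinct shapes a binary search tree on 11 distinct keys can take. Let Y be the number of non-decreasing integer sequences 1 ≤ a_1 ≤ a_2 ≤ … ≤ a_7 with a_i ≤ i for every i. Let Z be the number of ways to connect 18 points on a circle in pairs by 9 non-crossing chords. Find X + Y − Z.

Binary trees (left/right distinguished) on n nodes are counted by C_n; here n = 11. So X = C_11 = 58786.
Such sub-staircase sequences of length n are counted by C_n; here n = 7. So Y = C_7 = 429.
Non-crossing perfect matchings of 2n points on a circle are counted by C_n; with 18 points, n = 9. So Z = C_9 = 4862.
X + Y − Z = 58786 + 429 − 4862 = 54353.

54353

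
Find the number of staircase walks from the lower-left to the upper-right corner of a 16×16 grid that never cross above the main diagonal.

35357670

Sub-diagonal monotone paths from (0,0) to (16,16) biject with Dyck paths of semilength 16, giving C_16.
C_16 = C(32,16)/17 = 601080390/17 = 35357670.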